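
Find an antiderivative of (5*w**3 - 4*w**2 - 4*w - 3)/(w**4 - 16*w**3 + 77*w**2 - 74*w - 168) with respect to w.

Factor the denominator: (w - 7)*(w - 6)*(w - 4)*(w + 1).
Partial-fraction decomposition: 1/(35*(w + 1)) + 79/(10*(w - 4)) - 909/(14*(w - 6)) + 62/(w - 7).
Integrate each term: A/(w−a) contributes A·log|w−a|.

62*log(w - 7) - 909*log(w - 6)/14 + 79*log(w - 4)/10 + log(w + 1)/35 + C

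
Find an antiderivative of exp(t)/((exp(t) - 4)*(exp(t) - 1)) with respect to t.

Let u = e^t, du = e^t dt.
The integral becomes ∫ du/((u-1)(u-4)); decompose into partial fractions.

log(exp(t) - 4)/3 - log(exp(t) - 1)/3 + C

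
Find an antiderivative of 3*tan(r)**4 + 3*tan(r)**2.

tan(r)**3 + C

Let u = tan(r), so du = (tan(r)**2 + 1) dr.
Rewriting, the integral becomes 3·∫ u^2 du = 3·u^3/3.
Substituting back, u = tan(r).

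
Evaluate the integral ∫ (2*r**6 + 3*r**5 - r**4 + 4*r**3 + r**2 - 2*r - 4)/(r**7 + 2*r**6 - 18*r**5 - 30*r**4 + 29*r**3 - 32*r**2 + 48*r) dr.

-log(r)/12 + 939*log(r - 4)/952 - log(r - 1)/40 - 551*log(r + 3)/840 + 1157*log(r + 4)/680 + 13*log(r**2 + 1)/340 - 7*atan(r)/85 + C

Factor the denominator: r*(r - 4)*(r - 1)*(r + 3)*(r + 4)*(r**2 + 1).
Partial-fraction decomposition: (13*r - 14)/(170*(r**2 + 1)) + 1157/(680*(r + 4)) - 551/(840*(r + 3)) - 1/(40*(r - 1)) + 939/(952*(r - 4)) - 1/(12*r).
Integrate each term; A/(r−a) gives A·log|r−a|; the (Br+D)/(r²+p²) term gives a log and an atan.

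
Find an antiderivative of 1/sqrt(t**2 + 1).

Substitute t = tan(θ), so dt = sec(θ)^2 dθ and the radical becomes sqrt(t**2 + 1) = sec(θ) by the Pythagorean identity.
Integrate the resulting trig expression in θ, then back-substitute tan(θ) = t, sec(θ) = sqrt(t**2 + 1) (absorbing any constant into C).

log(t + sqrt(t**2 + 1)) + C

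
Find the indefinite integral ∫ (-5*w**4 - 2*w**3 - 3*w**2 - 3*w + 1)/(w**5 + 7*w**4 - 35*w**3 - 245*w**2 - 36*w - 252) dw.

-7037*log(w - 6)/5772 + 6137*log(w + 6)/444 - 5722*log(w + 7)/325 + 3*log(w**2 + 1)/1850 + 4*atan(w)/925 + C

Factor the denominator: (w - 6)*(w + 6)*(w + 7)*(w**2 + 1).
Partial-fraction decomposition: (3*w + 4)/(925*(w**2 + 1)) - 5722/(325*(w + 7)) + 6137/(444*(w + 6)) - 7037/(5772*(w - 6)).
Integrate each term; A/(w−a) gives A·log|w−a|; the (Bw+D)/(w²+p²) term gives a log and an atan.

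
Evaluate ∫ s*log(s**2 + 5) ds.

Let u = s**2 + 5, so du = (2*s) ds.
The integral becomes (1/2)·∫ log(u) du; integrate by parts with u′=log(u), dv′=du.

s**2*log(s**2 + 5)/2 - s**2/2 + 5*log(s**2 + 5)/2 + C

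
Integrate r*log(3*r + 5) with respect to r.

r**2*log(3*r + 5)/2 - r**2/4 + 5*r/6 - 25*log(3*r + 5)/18 + C

Use integration by parts with u = log(3*r + 5), dv = r dr.
Then du = 3/(3*r + 5) dr and v = r**2/2.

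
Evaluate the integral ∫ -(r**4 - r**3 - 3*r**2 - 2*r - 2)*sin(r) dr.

Use integration by parts with u = r**4 - r**3 - 3*r**2 - 2*r - 2, dv = -sin(r) dr, so v = cos(r).
Apply parts 4 times (tabular method): alternate signs, differentiate u down to 0, integrate dv up.

r**4*cos(r) - 4*r**3*sin(r) - r**3*cos(r) + 3*r**2*sin(r) - 15*r**2*cos(r) + 30*r*sin(r) + 4*r*cos(r) - 4*sin(r) + 28*cos(r) + C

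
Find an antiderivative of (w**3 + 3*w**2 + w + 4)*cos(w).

w**3*sin(w) + 3*w**2*sin(w) + 3*w**2*cos(w) - 5*w*sin(w) + 6*w*cos(w) - 2*sin(w) - 5*cos(w) + C

Use integration by parts with u = w**3 + 3*w**2 + w + 4, dv = cos(w) dw, so v = sin(w).
Apply parts 3 times (tabular method): alternate signs, differentiate u down to 0, integrate dv up.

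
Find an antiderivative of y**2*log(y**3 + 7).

Let u = y**3 + 7, so du = (3*y**2) dy.
The integral becomes (1/3)·∫ log(u) du; integrate by parts with u′=log(u), dv′=du.

y**3*log(y**3 + 7)/3 - y**3/3 + 7*log(y**3 + 7)/3 + C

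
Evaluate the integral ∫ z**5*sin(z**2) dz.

-z**4*cos(z**2)/2 + z**2*sin(z**2) + cos(z**2) + C

Let u = z², du = 2z dz; rewrite as (1/2)∫ u^2·sin(1u) du.
Now integrate by parts 2 times.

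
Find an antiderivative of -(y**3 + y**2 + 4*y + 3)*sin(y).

y**3*cos(y) - 3*y**2*sin(y) + y**2*cos(y) - 2*y*sin(y) - 2*y*cos(y) + 2*sin(y) + cos(y) + C

Use integration by parts with u = y**3 + y**2 + 4*y + 3, dv = -sin(y) dy, so v = cos(y).
Apply parts 3 times (tabular method): alternate signs, differentiate u down to 0, integrate dv up.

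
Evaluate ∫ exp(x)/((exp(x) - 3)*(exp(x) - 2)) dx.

log(exp(x) - 3) - log(exp(x) - 2) + C

Let u = e^x, du = e^x dx.
The integral becomes ∫ du/((u-2)(u-3)); decompose into partial fractions.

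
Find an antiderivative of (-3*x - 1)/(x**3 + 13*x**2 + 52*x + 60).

5*log(x + 2)/12 - 14*log(x + 5)/3 + 17*log(x + 6)/4 + C

Factor the denominator: (x + 2)*(x + 5)*(x + 6).
Partial-fraction decomposition: 17/(4*(x + 6)) - 14/(3*(x + 5)) + 5/(12*(x + 2)).
Integrate each term: A/(x−a) contributes A·log|x−a|.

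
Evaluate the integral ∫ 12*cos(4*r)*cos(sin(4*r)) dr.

Let u = sin(4*r), so du = (4*cos(4*r)) dr.
Rewriting, the integral becomes 3·∫ cos(u) du = 3·sin(u).
Substituting back, u = sin(4*r).

3*sin(sin(4*r)) + C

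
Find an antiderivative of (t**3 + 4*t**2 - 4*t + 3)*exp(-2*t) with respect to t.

(-4*t**3 - 22*t**2 - 6*t - 15)*exp(-2*t)/8 + C

Use integration by parts with u = t**3 + 4*t**2 - 4*t + 3, dv = exp(-2*t) dt, so v = -exp(-2*t)/2.
Apply parts 3 times (tabular method): alternate signs, differentiate u down to 0, integrate dv up.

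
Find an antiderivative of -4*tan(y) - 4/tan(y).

Let u = tan(y), so du = (tan(y)**2 + 1) dy.
Rewriting, the integral becomes -4·∫ 1/u du = -4·log(u).
Substituting back, u = tan(y).

-4*log(tan(y)) + C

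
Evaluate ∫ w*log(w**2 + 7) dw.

w**2*log(w**2 + 7)/2 - w**2/2 + 7*log(w**2 + 7)/2 + C

Let u = w**2 + 7, so du = (2*w) dw.
The integral becomes (1/2)·∫ log(u) du; integrate by parts with u′=log(u), dv′=du.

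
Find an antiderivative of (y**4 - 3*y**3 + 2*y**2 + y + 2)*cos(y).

Use integration by parts with u = y**4 - 3*y**3 + 2*y**2 + y + 2, dv = cos(y) dy, so v = sin(y).
Apply parts 4 times (tabular method): alternate signs, differentiate u down to 0, integrate dv up.

y**4*sin(y) - 3*y**3*sin(y) + 4*y**3*cos(y) - 10*y**2*sin(y) - 9*y**2*cos(y) + 19*y*sin(y) - 20*y*cos(y) + 22*sin(y) + 19*cos(y) + C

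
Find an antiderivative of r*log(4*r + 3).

r**2*log(4*r + 3)/2 - r**2/4 + 3*r/8 - 9*log(4*r + 3)/32 + C

Use integration by parts with u = log(4*r + 3), dv = r dr.
Then du = 4/(4*r + 3) dr and v = r**2/2.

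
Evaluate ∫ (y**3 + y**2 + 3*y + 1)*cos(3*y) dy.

Use integration by parts with u = y**3 + y**2 + 3*y + 1, dv = cos(3*y) dy, so v = sin(3*y)/3.
Apply parts 3 times (tabular method): alternate signs, differentiate u down to 0, integrate dv up.

y**3*sin(3*y)/3 + y**2*sin(3*y)/3 + y**2*cos(3*y)/3 + 7*y*sin(3*y)/9 + 2*y*cos(3*y)/9 + 7*sin(3*y)/27 + 7*cos(3*y)/27 + C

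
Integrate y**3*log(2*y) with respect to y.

y**4*(log(y) + log(2))/4 - y**4/16 + C

Use integration by parts with u = log(2*y), dv = y**3 dy.
Then du = 1/y dy and v = y**4/4.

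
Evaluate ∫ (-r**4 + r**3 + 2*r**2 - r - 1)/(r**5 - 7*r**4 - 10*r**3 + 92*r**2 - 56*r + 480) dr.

Factor the denominator: (r - 6)*(r - 5)*(r + 4)*(r**2 + 4).
Partial-fraction decomposition: -(119*r + 334)/(2320*(r**2 + 4)) - 19/(120*(r + 4)) + 152/(87*(r - 5)) - 203/(80*(r - 6)).
Integrate each term; A/(r−a) gives A·log|r−a|; the (Br+D)/(r²+p²) term gives a log and an atan.

-203*log(r - 6)/80 + 152*log(r - 5)/87 - 19*log(r + 4)/120 - 119*log(r**2 + 4)/4640 - 167*atan(r/2)/2320 + C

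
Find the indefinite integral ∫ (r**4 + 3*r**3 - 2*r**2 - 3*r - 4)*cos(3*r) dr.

Use integration by parts with u = r**4 + 3*r**3 - 2*r**2 - 3*r - 4, dv = cos(3*r) dr, so v = sin(3*r)/3.
Apply parts 4 times (tabular method): alternate signs, differentiate u down to 0, integrate dv up.

r**4*sin(3*r)/3 + r**3*sin(3*r) + 4*r**3*cos(3*r)/9 - 10*r**2*sin(3*r)/9 + r**2*cos(3*r) - 5*r*sin(3*r)/3 - 20*r*cos(3*r)/27 - 88*sin(3*r)/81 - 5*cos(3*r)/9 + C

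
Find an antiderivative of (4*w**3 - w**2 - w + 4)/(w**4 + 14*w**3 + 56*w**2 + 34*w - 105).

Factor the denominator: (w - 1)*(w + 3)*(w + 5)*(w + 7).
Partial-fraction decomposition: 705/(32*(w + 7)) - 43/(2*(w + 5)) + 55/(16*(w + 3)) + 1/(32*(w - 1)).
Integrate each term: A/(w−a) contributes A·log|w−a|.

log(w - 1)/32 + 55*log(w + 3)/16 - 43*log(w + 5)/2 + 705*log(w + 7)/32 + C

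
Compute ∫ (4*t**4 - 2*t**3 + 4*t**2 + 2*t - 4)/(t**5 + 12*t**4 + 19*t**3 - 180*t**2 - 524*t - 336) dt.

241*log(t - 4)/825 - 2*log(t + 1)/75 + 11*log(t + 2)/15 - 718*log(t + 6)/25 + 5234*log(t + 7)/165 + C

Factor the denominator: (t - 4)*(t + 1)*(t + 2)*(t + 6)*(t + 7).
Partial-fraction decomposition: 5234/(165*(t + 7)) - 718/(25*(t + 6)) + 11/(15*(t + 2)) - 2/(75*(t + 1)) + 241/(825*(t - 4)).
Integrate each term: A/(t−a) contributes A·log|t−a|.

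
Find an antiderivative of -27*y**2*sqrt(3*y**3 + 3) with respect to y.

-2*(3*y**3 + 3)**(3/2) + C

Let u = 3*y**3 + 3, so du = (9*y**2) dy.
Rewriting, the integral becomes -3·∫ √u du = -3·(2/3)u^(3/2).
Substituting back, u = 3*y**3 + 3.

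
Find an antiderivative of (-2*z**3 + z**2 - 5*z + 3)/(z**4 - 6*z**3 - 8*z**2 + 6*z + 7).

Factor the denominator: (z - 7)*(z - 1)*(z + 1)**2.
Partial-fraction decomposition: -49/(128*(z + 1)) + 11/(16*(z + 1)**2) + 1/(8*(z - 1)) - 223/(128*(z - 7)).
Integrate each term; A/(z−a) gives A·log|z−a|; A/(z−a)² gives −A/(z−a).

-223*log(z - 7)/128 + log(z - 1)/8 - 49*log(z + 1)/128 - 11/(16*z + 16) + C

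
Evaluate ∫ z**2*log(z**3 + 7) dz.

z**3*log(z**3 + 7)/3 - z**3/3 + 7*log(z**3 + 7)/3 + C

Let u = z**3 + 7, so du = (3*z**2) dz.
The integral becomes (1/3)·∫ log(u) du; integrate by parts with u′=log(u), dv′=du.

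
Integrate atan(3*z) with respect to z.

z*atan(3*z) - log(9*z**2 + 1)/6 + C

Use integration by parts with u = arctan(3*z), dv = dz.
Then du = 3/(9*z**2 + 1) dz.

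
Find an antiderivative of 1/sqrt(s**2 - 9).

log(s + sqrt(s**2 - 9)) + C

Substitute s = 3·sec(θ), so ds = 3·sec(θ)*tan(θ) dθ and the radical becomes sqrt(s**2 - 9) = 3·tan(θ) by the Pythagorean identity.
Integrate the resulting trig expression in θ, then back-substitute sec(θ) = s/3, tan(θ) = sqrt(s**2 - 9)/3 (absorbing any constant into C).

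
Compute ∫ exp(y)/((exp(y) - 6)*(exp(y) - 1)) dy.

Let u = e^y, du = e^y dy.
The integral becomes ∫ du/((u-1)(u-6)); decompose into partial fractions.

log(exp(y) - 6)/5 - log(exp(y) - 1)/5 + C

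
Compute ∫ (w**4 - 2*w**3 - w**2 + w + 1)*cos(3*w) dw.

Use integration by parts with u = w**4 - 2*w**3 - w**2 + w + 1, dv = cos(3*w) dw, so v = sin(3*w)/3.
Apply parts 4 times (tabular method): alternate signs, differentiate u down to 0, integrate dv up.

w**4*sin(3*w)/3 - 2*w**3*sin(3*w)/3 + 4*w**3*cos(3*w)/9 - 7*w**2*sin(3*w)/9 - 2*w**2*cos(3*w)/3 + 7*w*sin(3*w)/9 - 14*w*cos(3*w)/27 + 41*sin(3*w)/81 + 7*cos(3*w)/27 + C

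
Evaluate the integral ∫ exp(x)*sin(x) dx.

exp(x)*sin(x)/2 - exp(x)*cos(x)/2 + C

Let I denote the integral. Integrate by parts with u = sin(x), dv = exp(x) dx, so v = exp(x): I = exp(x)*sin(x) − ∫ exp(x)*cos(x) dx.
Apply parts again with u = cos(x), dv = exp(x) dx: ∫ exp(x)*cos(x) dx = exp(x)*cos(x) + I. Substituting back brings back I: I = exp(x)*sin(x) - exp(x)*cos(x) − I.
Solving for I: (1 + 1)·I equals the remaining terms, so I = (1/2)·(exp(x)*sin(x) - exp(x)*cos(x)).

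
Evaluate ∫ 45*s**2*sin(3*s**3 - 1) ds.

-5*cos(3*s**3 - 1) + C

Let u = 3*s**3 - 1, so du = (9*s**2) ds.
Rewriting, the integral becomes 5·∫ sin(u) du = 5·-cos(u).
Substituting back, u = 3*s**3 - 1.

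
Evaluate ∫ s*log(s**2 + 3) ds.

Let u = s**2 + 3, so du = (2*s) ds.
The integral becomes (1/2)·∫ log(u) du; integrate by parts with u′=log(u), dv′=du.

s**2*log(s**2 + 3)/2 - s**2/2 + 3*log(s**2 + 3)/2 + C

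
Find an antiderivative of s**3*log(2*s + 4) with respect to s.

s**4*log(2*s + 4)/4 - s**4/16 + s**3/6 - s**2/2 + 2*s - 4*log(s + 2) + C

Use integration by parts with u = log(2*s + 4), dv = s**3 ds.
Then du = 2/(2*s + 4) ds and v = s**4/4.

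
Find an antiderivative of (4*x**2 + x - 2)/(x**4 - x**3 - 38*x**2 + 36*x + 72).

Factor the denominator: (x - 6)*(x - 2)*(x + 1)*(x + 6).
Partial-fraction decomposition: -17/(60*(x + 6)) + 1/(105*(x + 1)) - 1/(6*(x - 2)) + 37/(84*(x - 6)).
Integrate each term: A/(x−a) contributes A·log|x−a|.

37*log(x - 6)/84 - log(x - 2)/6 + log(x + 1)/105 - 17*log(x + 6)/60 + C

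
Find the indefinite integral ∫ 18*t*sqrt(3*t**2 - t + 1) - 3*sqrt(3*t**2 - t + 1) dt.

Let u = 3*t**2 - t + 1, so du = (6*t - 1) dt.
Rewriting, the integral becomes 3·∫ √u du = 3·(2/3)u^(3/2).
Substituting back, u = 3*t**2 - t + 1.

2*(3*t**2 - t + 1)**(3/2) + C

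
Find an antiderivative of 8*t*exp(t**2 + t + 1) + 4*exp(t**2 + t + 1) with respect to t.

4*exp(t**2 + t + 1) + C

Let u = t**2 + t + 1, so du = (2*t + 1) dt.
Rewriting, the integral becomes 4·∫ e^u du = 4·e^u.
Substituting back, u = t**2 + t + 1.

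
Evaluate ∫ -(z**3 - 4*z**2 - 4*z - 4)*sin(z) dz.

z**3*cos(z) - 3*z**2*sin(z) - 4*z**2*cos(z) + 8*z*sin(z) - 10*z*cos(z) + 10*sin(z) + 4*cos(z) + C

Use integration by parts with u = z**3 - 4*z**2 - 4*z - 4, dv = -sin(z) dz, so v = cos(z).
Apply parts 3 times (tabular method): alternate signs, differentiate u down to 0, integrate dv up.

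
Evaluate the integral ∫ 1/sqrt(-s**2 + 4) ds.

asin(s/2) + C

Substitute s = 2·sin(θ), so ds = 2·cos(θ) dθ and the radical becomes sqrt(-s**2 + 4) = 2·cos(θ) by the Pythagorean identity.
Integrate the resulting trig expression in θ, then back-substitute θ = asin(s/2), sin(θ) = s/2, cos(θ) = sqrt(-s**2 + 4)/2 (absorbing any constant into C).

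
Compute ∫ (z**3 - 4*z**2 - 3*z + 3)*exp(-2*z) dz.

(-4*z**3 + 10*z**2 + 22*z - 1)*exp(-2*z)/8 + C

Use integration by parts with u = z**3 - 4*z**2 - 3*z + 3, dv = exp(-2*z) dz, so v = -exp(-2*z)/2.
Apply parts 3 times (tabular method): alternate signs, differentiate u down to 0, integrate dv up.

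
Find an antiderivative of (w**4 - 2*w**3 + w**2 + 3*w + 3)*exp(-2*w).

Use integration by parts with u = w**4 - 2*w**3 + w**2 + 3*w + 3, dv = exp(-2*w) dw, so v = -exp(-2*w)/2.
Apply parts 4 times (tabular method): alternate signs, differentiate u down to 0, integrate dv up.

(-w**4 - w**2 - 4*w - 5)*exp(-2*w)/2 + C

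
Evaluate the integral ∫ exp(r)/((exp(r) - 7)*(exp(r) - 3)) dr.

Let u = e^r, du = e^r dr.
The integral becomes ∫ du/((u-3)(u-7)); decompose into partial fractions.

log(exp(r) - 7)/4 - log(exp(r) - 3)/4 + C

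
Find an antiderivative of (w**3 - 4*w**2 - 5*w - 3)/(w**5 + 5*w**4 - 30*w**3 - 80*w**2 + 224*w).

-3*log(w)/224 - 23*log(w - 4)/704 + 7*log(w - 2)/72 + 37*log(w + 4)/192 - 169*log(w + 7)/693 + C

Factor the denominator: w*(w - 4)*(w - 2)*(w + 4)*(w + 7).
Partial-fraction decomposition: -169/(693*(w + 7)) + 37/(192*(w + 4)) + 7/(72*(w - 2)) - 23/(704*(w - 4)) - 3/(224*w).
Integrate each term: A/(w−a) contributes A·log|w−a|.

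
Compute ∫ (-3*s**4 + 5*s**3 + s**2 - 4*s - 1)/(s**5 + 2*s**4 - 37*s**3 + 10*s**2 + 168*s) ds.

-log(s)/168 - 449*log(s - 4)/264 + 56*log(s - 3)/75 + 77*log(s + 2)/300 - 4421*log(s + 7)/1925 + C

Factor the denominator: s*(s - 4)*(s - 3)*(s + 2)*(s + 7).
Partial-fraction decomposition: -4421/(1925*(s + 7)) + 77/(300*(s + 2)) + 56/(75*(s - 3)) - 449/(264*(s - 4)) - 1/(168*s).
Integrate each term: A/(s−a) contributes A·log|s−a|.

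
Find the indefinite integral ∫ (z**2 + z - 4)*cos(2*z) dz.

Use integration by parts with u = z**2 + z - 4, dv = cos(2*z) dz, so v = sin(2*z)/2.
Apply parts 2 times (tabular method): alternate signs, differentiate u down to 0, integrate dv up.

z**2*sin(2*z)/2 + z*sin(2*z)/2 + z*cos(2*z)/2 - 9*sin(2*z)/4 + cos(2*z)/4 + C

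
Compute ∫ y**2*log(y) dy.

y**3*log(y)/3 - y**3/9 + C

Use integration by parts with u = log(y), dv = y**2 dy.
Then du = 1/y dy and v = y**3/3.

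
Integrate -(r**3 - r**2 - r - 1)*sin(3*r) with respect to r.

r**3*cos(3*r)/3 - r**2*sin(3*r)/3 - r**2*cos(3*r)/3 + 2*r*sin(3*r)/9 - 5*r*cos(3*r)/9 + 5*sin(3*r)/27 - 7*cos(3*r)/27 + C

Use integration by parts with u = r**3 - r**2 - r - 1, dv = -sin(3*r) dr, so v = cos(3*r)/3.
Apply parts 3 times (tabular method): alternate signs, differentiate u down to 0, integrate dv up.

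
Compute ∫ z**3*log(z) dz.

z**4*log(z)/4 - z**4/16 + C

Use integration by parts with u = log(z), dv = z**3 dz.
Then du = 1/z dz and v = z**4/4.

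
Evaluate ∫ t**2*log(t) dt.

t**3*log(t)/3 - t**3/9 + C

Use integration by parts with u = log(t), dv = t**2 dt.
Then du = 1/t dt and v = t**3/3.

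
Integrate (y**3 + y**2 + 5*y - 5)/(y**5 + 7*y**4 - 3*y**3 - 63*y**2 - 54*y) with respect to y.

Factor the denominator: y*(y - 3)*(y + 1)*(y + 3)*(y + 6).
Partial-fraction decomposition: -43/(162*(y + 6)) + 19/(54*(y + 3)) - 1/(4*(y + 1)) + 23/(324*(y - 3)) + 5/(54*y).
Integrate each term: A/(y−a) contributes A·log|y−a|.

5*log(y)/54 + 23*log(y - 3)/324 - log(y + 1)/4 + 19*log(y + 3)/54 - 43*log(y + 6)/162 + C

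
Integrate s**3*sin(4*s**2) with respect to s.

Let u = s², du = 2s ds; rewrite as (1/2)∫ u^1·sin(4u) du.
Now integrate by parts 1 time.

-s**2*cos(4*s**2)/8 + sin(4*s**2)/32 + C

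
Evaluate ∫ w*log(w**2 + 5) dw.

w**2*log(w**2 + 5)/2 - w**2/2 + 5*log(w**2 + 5)/2 + C

Let u = w**2 + 5, so du = (2*w) dw.
The integral becomes (1/2)·∫ log(u) du; integrate by parts with u′=log(u), dv′=du.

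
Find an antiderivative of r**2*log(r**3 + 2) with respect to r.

Let u = r**3 + 2, so du = (3*r**2) dr.
The integral becomes (1/3)·∫ log(u) du; integrate by parts with u′=log(u), dv′=du.

r**3*log(r**3 + 2)/3 - r**3/3 + 2*log(r**3 + 2)/3 + C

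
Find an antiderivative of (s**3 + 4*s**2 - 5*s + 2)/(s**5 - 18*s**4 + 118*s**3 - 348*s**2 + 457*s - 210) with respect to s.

253*log(s - 7)/120 - 101*log(s - 5)/24 + 25*log(s - 3)/8 - 16*log(s - 2)/15 + log(s - 1)/24 + C

Factor the denominator: (s - 7)*(s - 5)*(s - 3)*(s - 2)*(s - 1).
Partial-fraction decomposition: 1/(24*(s - 1)) - 16/(15*(s - 2)) + 25/(8*(s - 3)) - 101/(24*(s - 5)) + 253/(120*(s - 7)).
Integrate each term: A/(s−a) contributes A·log|s−a|.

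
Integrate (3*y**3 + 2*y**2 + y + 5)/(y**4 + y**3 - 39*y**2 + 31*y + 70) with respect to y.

145*log(y - 5)/72 - 13*log(y - 2)/27 + log(y + 1)/36 + 311*log(y + 7)/216 + C

Factor the denominator: (y - 5)*(y - 2)*(y + 1)*(y + 7).
Partial-fraction decomposition: 311/(216*(y + 7)) + 1/(36*(y + 1)) - 13/(27*(y - 2)) + 145/(72*(y - 5)).
Integrate each term: A/(y−a) contributes A·log|y−a|.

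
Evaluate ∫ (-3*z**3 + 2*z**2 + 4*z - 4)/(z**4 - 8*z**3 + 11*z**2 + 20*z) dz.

-log(z)/5 - 103*log(z - 5)/10 + 37*log(z - 4)/5 + log(z + 1)/10 + C

Factor the denominator: z*(z - 5)*(z - 4)*(z + 1).
Partial-fraction decomposition: 1/(10*(z + 1)) + 37/(5*(z - 4)) - 103/(10*(z - 5)) - 1/(5*z).
Integrate each term: A/(z−a) contributes A·log|z−a|.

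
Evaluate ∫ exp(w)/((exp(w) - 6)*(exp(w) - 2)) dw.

log(exp(w) - 6)/4 - log(exp(w) - 2)/4 + C

Let u = e^w, du = e^w dw.
The integral becomes ∫ du/((u-2)(u-6)); decompose into partial fractions.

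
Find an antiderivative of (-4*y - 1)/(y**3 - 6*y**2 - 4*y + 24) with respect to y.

Factor the denominator: (y - 6)*(y - 2)*(y + 2).
Partial-fraction decomposition: 7/(32*(y + 2)) + 9/(16*(y - 2)) - 25/(32*(y - 6)).
Integrate each term: A/(y−a) contributes A·log|y−a|.

-25*log(y - 6)/32 + 9*log(y - 2)/16 + 7*log(y + 2)/32 + C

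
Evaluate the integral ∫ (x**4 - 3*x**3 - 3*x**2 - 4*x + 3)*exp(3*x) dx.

Use integration by parts with u = x**4 - 3*x**3 - 3*x**2 - 4*x + 3, dv = exp(3*x) dx, so v = exp(3*x)/3.
Apply parts 4 times (tabular method): alternate signs, differentiate u down to 0, integrate dv up.

(27*x**4 - 117*x**3 + 36*x**2 - 132*x + 125)*exp(3*x)/81 + C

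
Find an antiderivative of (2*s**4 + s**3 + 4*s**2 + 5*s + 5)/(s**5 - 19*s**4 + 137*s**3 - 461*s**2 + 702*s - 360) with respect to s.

2987*log(s - 6)/30 - 1505*log(s - 5)/8 + 665*log(s - 4)/6 - 245*log(s - 3)/12 + 17*log(s - 1)/120 + C

Factor the denominator: (s - 6)*(s - 5)*(s - 4)*(s - 3)*(s - 1).
Partial-fraction decomposition: 17/(120*(s - 1)) - 245/(12*(s - 3)) + 665/(6*(s - 4)) - 1505/(8*(s - 5)) + 2987/(30*(s - 6)).
Integrate each term: A/(s−a) contributes A·log|s−a|.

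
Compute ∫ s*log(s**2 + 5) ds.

Let u = s**2 + 5, so du = (2*s) ds.
The integral becomes (1/2)·∫ log(u) du; integrate by parts with u′=log(u), dv′=du.

s**2*log(s**2 + 5)/2 - s**2/2 + 5*log(s**2 + 5)/2 + C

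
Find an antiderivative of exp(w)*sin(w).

exp(w)*sin(w)/2 - exp(w)*cos(w)/2 + C

Let I denote the integral. Integrate by parts with u = sin(w), dv = exp(w) dw, so v = exp(w): I = exp(w)*sin(w) − ∫ exp(w)*cos(w) dw.
Apply parts again with u = cos(w), dv = exp(w) dw: ∫ exp(w)*cos(w) dw = exp(w)*cos(w) + I. Substituting back brings back I: I = exp(w)*sin(w) - exp(w)*cos(w) − I.
Solving for I: (1 + 1)·I equals the remaining terms, so I = (1/2)·(exp(w)*sin(w) - exp(w)*cos(w)).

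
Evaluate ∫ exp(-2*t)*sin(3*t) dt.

Let I denote the integral. Integrate by parts with u = sin(3*t), dv = exp(-2*t) dt, so v = -exp(-2*t)/2: I = -exp(-2*t)*sin(3*t)/2 + (3/2)·∫ exp(-2*t)*cos(3*t) dt.
Apply parts again with u = cos(3*t), dv = exp(-2*t) dt: ∫ exp(-2*t)*cos(3*t) dt = -exp(-2*t)*cos(3*t)/2 − (3/2)·I. Substituting back brings back I: I = -exp(-2*t)*sin(3*t)/2 - 3*exp(-2*t)*cos(3*t)/4 − (9/4)·I.
Solving for I: (1 + 9/4)·I equals the remaining terms, so I = (4/13)·(-exp(-2*t)*sin(3*t)/2 - 3*exp(-2*t)*cos(3*t)/4).

-2*exp(-2*t)*sin(3*t)/13 - 3*exp(-2*t)*cos(3*t)/13 + C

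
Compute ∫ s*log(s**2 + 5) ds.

Let u = s**2 + 5, so du = (2*s) ds.
The integral becomes (1/2)·∫ log(u) du; integrate by parts with u′=log(u), dv′=du.

s**2*log(s**2 + 5)/2 - s**2/2 + 5*log(s**2 + 5)/2 + C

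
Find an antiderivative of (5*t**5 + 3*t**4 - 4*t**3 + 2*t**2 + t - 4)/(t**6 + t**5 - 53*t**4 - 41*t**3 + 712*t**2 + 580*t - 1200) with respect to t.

18580013*log(t - 5)/7683984 + log(t - 1)/560 + 13*log(t + 2)/196 - 1018*log(t + 4)/405 + 17033*log(t + 6)/3388 - 17051/(2772*t - 13860) + C

Factor the denominator: (t - 5)**2*(t - 1)*(t + 2)*(t + 4)*(t + 6).
Partial-fraction decomposition: 17033/(3388*(t + 6)) - 1018/(405*(t + 4)) + 13/(196*(t + 2)) + 1/(560*(t - 1)) + 18580013/(7683984*(t - 5)) + 17051/(2772*(t - 5)**2).
Integrate each term; A/(t−a) gives A·log|t−a|; A/(t−a)² gives −A/(t−a).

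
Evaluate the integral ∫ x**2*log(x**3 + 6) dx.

x**3*log(x**3 + 6)/3 - x**3/3 + 2*log(x**3 + 6) + C

Let u = x**3 + 6, so du = (3*x**2) dx.
The integral becomes (1/3)·∫ log(u) du; integrate by parts with u′=log(u), dv′=du.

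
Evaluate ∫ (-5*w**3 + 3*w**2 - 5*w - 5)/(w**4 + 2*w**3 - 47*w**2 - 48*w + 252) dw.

-1007*log(w - 6)/468 + 43*log(w - 2)/180 + 43*log(w + 3)/45 - 473*log(w + 7)/117 + C

Factor the denominator: (w - 6)*(w - 2)*(w + 3)*(w + 7).
Partial-fraction decomposition: -473/(117*(w + 7)) + 43/(45*(w + 3)) + 43/(180*(w - 2)) - 1007/(468*(w - 6)).
Integrate each term: A/(w−a) contributes A·log|w−a|.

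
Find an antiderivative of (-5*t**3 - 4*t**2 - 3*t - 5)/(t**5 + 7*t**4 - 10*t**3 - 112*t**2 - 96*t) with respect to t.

5*log(t)/96 - 401*log(t - 4)/1600 - log(t + 1)/75 - 263*log(t + 4)/192 + 949*log(t + 6)/600 + C

Factor the denominator: t*(t - 4)*(t + 1)*(t + 4)*(t + 6).
Partial-fraction decomposition: 949/(600*(t + 6)) - 263/(192*(t + 4)) - 1/(75*(t + 1)) - 401/(1600*(t - 4)) + 5/(96*t).
Integrate each term: A/(t−a) contributes A·log|t−a|.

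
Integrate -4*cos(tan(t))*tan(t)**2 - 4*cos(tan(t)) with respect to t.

Let u = tan(t), so du = (tan(t)**2 + 1) dt.
Rewriting, the integral becomes -4·∫ cos(u) du = -4·sin(u).
Substituting back, u = tan(t).

-4*sin(tan(t)) + C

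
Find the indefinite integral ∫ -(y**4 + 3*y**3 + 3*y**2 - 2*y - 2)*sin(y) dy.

Use integration by parts with u = y**4 + 3*y**3 + 3*y**2 - 2*y - 2, dv = -sin(y) dy, so v = cos(y).
Apply parts 4 times (tabular method): alternate signs, differentiate u down to 0, integrate dv up.

y**4*cos(y) - 4*y**3*sin(y) + 3*y**3*cos(y) - 9*y**2*sin(y) - 9*y**2*cos(y) + 18*y*sin(y) - 20*y*cos(y) + 20*sin(y) + 16*cos(y) + C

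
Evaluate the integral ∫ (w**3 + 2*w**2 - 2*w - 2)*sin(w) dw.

Use integration by parts with u = w**3 + 2*w**2 - 2*w - 2, dv = sin(w) dw, so v = -cos(w).
Apply parts 3 times (tabular method): alternate signs, differentiate u down to 0, integrate dv up.

-w**3*cos(w) + 3*w**2*sin(w) - 2*w**2*cos(w) + 4*w*sin(w) + 8*w*cos(w) - 8*sin(w) + 6*cos(w) + C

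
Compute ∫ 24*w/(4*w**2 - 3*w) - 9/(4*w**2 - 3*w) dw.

3*log(4*w**2 - 3*w) + C

Let u = 4*w**2 - 3*w, so du = (8*w - 3) dw.
Rewriting, the integral becomes 3·∫ 1/u du = 3·log(u).
Substituting back, u = 4*w**2 - 3*w.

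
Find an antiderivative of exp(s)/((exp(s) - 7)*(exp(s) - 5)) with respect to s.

log(exp(s) - 7)/2 - log(exp(s) - 5)/2 + C

Let u = e^s, du = e^s ds.
The integral becomes ∫ du/((u-5)(u-7)); decompose into partial fractions.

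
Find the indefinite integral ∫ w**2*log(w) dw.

w**3*log(w)/3 - w**3/9 + C

Use integration by parts with u = log(w), dv = w**2 dw.
Then du = 1/w dw and v = w**3/3.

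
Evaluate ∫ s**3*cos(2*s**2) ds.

Let u = s², du = 2s ds; rewrite as (1/2)∫ u^1·cos(2u) du.
Now integrate by parts 1 time.

s**2*sin(2*s**2)/4 + cos(2*s**2)/8 + C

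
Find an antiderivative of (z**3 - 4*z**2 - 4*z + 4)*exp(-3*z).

Use integration by parts with u = z**3 - 4*z**2 - 4*z + 4, dv = exp(-3*z) dz, so v = -exp(-3*z)/3.
Apply parts 3 times (tabular method): alternate signs, differentiate u down to 0, integrate dv up.

(-z**3 + 3*z**2 + 6*z - 2)*exp(-3*z)/3 + C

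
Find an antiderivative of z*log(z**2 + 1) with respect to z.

z**2*log(z**2 + 1)/2 - z**2/2 + log(z**2 + 1)/2 + C

Let u = z**2 + 1, so du = (2*z) dz.
The integral becomes (1/2)·∫ log(u) du; integrate by parts with u′=log(u), dv′=du.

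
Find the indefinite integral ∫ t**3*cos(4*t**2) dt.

Let u = t², du = 2t dt; rewrite as (1/2)∫ u^1·cos(4u) du.
Now integrate by parts 1 time.

t**2*sin(4*t**2)/8 + cos(4*t**2)/32 + C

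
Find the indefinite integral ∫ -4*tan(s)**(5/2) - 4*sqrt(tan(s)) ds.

-8*tan(s)**(3/2)/3 + C

Let u = tan(s), so du = (tan(s)**2 + 1) ds.
Rewriting, the integral becomes -4·∫ √u du = -4·(2/3)u^(3/2).
Substituting back, u = tan(s).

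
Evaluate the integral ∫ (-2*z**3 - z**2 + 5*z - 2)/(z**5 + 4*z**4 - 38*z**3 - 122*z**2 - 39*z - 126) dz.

Factor the denominator: (z - 6)*(z + 3)*(z + 7)*(z**2 + 1).
Partial-fraction decomposition: -(19*z + 3)/(370*(z**2 + 1)) + 3/(13*(z + 7)) - 7/(90*(z + 3)) - 440/(4329*(z - 6)).
Integrate each term; A/(z−a) gives A·log|z−a|; the (Bz+D)/(z²+p²) term gives a log and an atan.

-440*log(z - 6)/4329 - 7*log(z + 3)/90 + 3*log(z + 7)/13 - 19*log(z**2 + 1)/740 - 3*atan(z)/370 + C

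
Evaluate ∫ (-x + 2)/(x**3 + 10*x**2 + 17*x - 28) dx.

Factor the denominator: (x - 1)*(x + 4)*(x + 7).
Partial-fraction decomposition: 3/(8*(x + 7)) - 2/(5*(x + 4)) + 1/(40*(x - 1)).
Integrate each term: A/(x−a) contributes A·log|x−a|.

log(x - 1)/40 - 2*log(x + 4)/5 + 3*log(x + 7)/8 + C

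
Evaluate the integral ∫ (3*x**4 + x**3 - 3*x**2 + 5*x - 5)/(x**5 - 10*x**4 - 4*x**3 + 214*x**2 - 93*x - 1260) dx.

7429*log(x - 7)/600 - 1945*log(x - 5)/128 + 799*log(x - 4)/147 + 59313*log(x + 3)/156800 + 169/(560*x + 1680) + C

Factor the denominator: (x - 7)*(x - 5)*(x - 4)*(x + 3)**2.
Partial-fraction decomposition: 59313/(156800*(x + 3)) - 169/(560*(x + 3)**2) + 799/(147*(x - 4)) - 1945/(128*(x - 5)) + 7429/(600*(x - 7)).
Integrate each term; A/(x−a) gives A·log|x−a|; A/(x−a)² gives −A/(x−a).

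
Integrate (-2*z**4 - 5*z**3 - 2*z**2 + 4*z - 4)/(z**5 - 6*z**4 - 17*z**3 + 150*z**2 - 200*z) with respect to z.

log(z)/50 - 1909*log(z - 5)/150 + 71*log(z - 4)/6 - 19*log(z - 2)/21 - 233*log(z + 5)/1050 + C

Factor the denominator: z*(z - 5)*(z - 4)*(z - 2)*(z + 5).
Partial-fraction decomposition: -233/(1050*(z + 5)) - 19/(21*(z - 2)) + 71/(6*(z - 4)) - 1909/(150*(z - 5)) + 1/(50*z).
Integrate each term: A/(z−a) contributes A·log|z−a|.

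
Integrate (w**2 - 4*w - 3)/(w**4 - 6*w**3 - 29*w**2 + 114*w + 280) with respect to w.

Factor the denominator: (w - 7)*(w - 5)*(w + 2)*(w + 4).
Partial-fraction decomposition: -29/(198*(w + 4)) + 1/(14*(w + 2)) - 1/(63*(w - 5)) + 1/(11*(w - 7)).
Integrate each term: A/(w−a) contributes A·log|w−a|.

log(w - 7)/11 - log(w - 5)/63 + log(w + 2)/14 - 29*log(w + 4)/198 + C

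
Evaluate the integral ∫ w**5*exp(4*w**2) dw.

Let u = w², du = 2w dw; rewrite as (1/2)∫ u^2·exp(4u) du.
Now integrate by parts 2 times.

(8*w**4 - 4*w**2 + 1)*exp(4*w**2)/64 + C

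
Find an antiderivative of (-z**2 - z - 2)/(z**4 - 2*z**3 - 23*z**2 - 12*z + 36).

-11*log(z - 6)/90 + log(z - 1)/15 - log(z + 2)/6 + 2*log(z + 3)/9 + C

Factor the denominator: (z - 6)*(z - 1)*(z + 2)*(z + 3).
Partial-fraction decomposition: 2/(9*(z + 3)) - 1/(6*(z + 2)) + 1/(15*(z - 1)) - 11/(90*(z - 6)).
Integrate each term: A/(z−a) contributes A·log|z−a|.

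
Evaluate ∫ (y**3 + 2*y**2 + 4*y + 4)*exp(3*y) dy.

(9*y**3 + 9*y**2 + 30*y + 26)*exp(3*y)/27 + C

Use integration by parts with u = y**3 + 2*y**2 + 4*y + 4, dv = exp(3*y) dy, so v = exp(3*y)/3.
Apply parts 3 times (tabular method): alternate signs, differentiate u down to 0, integrate dv up.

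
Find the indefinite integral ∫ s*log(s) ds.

s**2*log(s)/2 - s**2/4 + C

Use integration by parts with u = log(s), dv = s ds.
Then du = 1/s ds and v = s**2/2.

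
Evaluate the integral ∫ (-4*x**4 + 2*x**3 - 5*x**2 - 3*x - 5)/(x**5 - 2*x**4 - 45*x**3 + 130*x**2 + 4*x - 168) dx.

-4955*log(x - 6)/1456 + 4019*log(x - 2)/3888 + 13*log(x + 1)/378 - 10519*log(x + 7)/6318 - 79/(108*x - 216) + C

Factor the denominator: (x - 6)*(x - 2)**2*(x + 1)*(x + 7).
Partial-fraction decomposition: -10519/(6318*(x + 7)) + 13/(378*(x + 1)) + 4019/(3888*(x - 2)) + 79/(108*(x - 2)**2) - 4955/(1456*(x - 6)).
Integrate each term; A/(x−a) gives A·log|x−a|; A/(x−a)² gives −A/(x−a).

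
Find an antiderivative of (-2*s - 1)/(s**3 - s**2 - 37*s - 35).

-5*log(s - 7)/32 - log(s + 1)/32 + 3*log(s + 5)/16 + C

Factor the denominator: (s - 7)*(s + 1)*(s + 5).
Partial-fraction decomposition: 3/(16*(s + 5)) - 1/(32*(s + 1)) - 5/(32*(s - 7)).
Integrate each term: A/(s−a) contributes A·log|s−a|.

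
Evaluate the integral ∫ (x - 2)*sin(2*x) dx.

Use integration by parts with u = x - 2, dv = sin(2*x) dx, so v = -cos(2*x)/2.
Apply parts 1 times (tabular method): alternate signs, differentiate u down to 0, integrate dv up.

-x*cos(2*x)/2 + sin(2*x)/4 + cos(2*x) + C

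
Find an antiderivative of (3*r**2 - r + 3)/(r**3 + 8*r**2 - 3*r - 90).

Factor the denominator: (r - 3)*(r + 5)*(r + 6).
Partial-fraction decomposition: 13/(r + 6) - 83/(8*(r + 5)) + 3/(8*(r - 3)).
Integrate each term: A/(r−a) contributes A·log|r−a|.

3*log(r - 3)/8 - 83*log(r + 5)/8 + 13*log(r + 6) + C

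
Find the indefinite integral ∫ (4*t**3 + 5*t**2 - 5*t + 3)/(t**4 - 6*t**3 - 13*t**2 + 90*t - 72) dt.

Factor the denominator: (t - 6)*(t - 3)*(t - 1)*(t + 4).
Partial-fraction decomposition: 153/(350*(t + 4)) + 7/(50*(t - 1)) - 47/(14*(t - 3)) + 339/(50*(t - 6)).
Integrate each term: A/(t−a) contributes A·log|t−a|.

339*log(t - 6)/50 - 47*log(t - 3)/14 + 7*log(t - 1)/50 + 153*log(t + 4)/350 + C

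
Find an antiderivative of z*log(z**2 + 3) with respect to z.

Let u = z**2 + 3, so du = (2*z) dz.
The integral becomes (1/2)·∫ log(u) du; integrate by parts with u′=log(u), dv′=du.

z**2*log(z**2 + 3)/2 - z**2/2 + 3*log(z**2 + 3)/2 + C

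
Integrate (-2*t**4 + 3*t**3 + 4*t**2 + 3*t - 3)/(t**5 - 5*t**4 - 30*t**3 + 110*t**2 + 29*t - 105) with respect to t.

Factor the denominator: (t - 7)*(t - 3)*(t - 1)*(t + 1)*(t + 5).
Partial-fraction decomposition: -1543/(2304*(t + 5)) + 7/(256*(t + 1)) + 5/(144*(t - 1)) + 39/(256*(t - 3)) - 3559/(2304*(t - 7)).
Integrate each term: A/(t−a) contributes A·log|t−a|.

-3559*log(t - 7)/2304 + 39*log(t - 3)/256 + 5*log(t - 1)/144 + 7*log(t + 1)/256 - 1543*log(t + 5)/2304 + C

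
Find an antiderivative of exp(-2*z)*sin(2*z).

Let I denote the integral. Integrate by parts with u = sin(2*z), dv = exp(-2*z) dz, so v = -exp(-2*z)/2: I = -exp(-2*z)*sin(2*z)/2 + ∫ exp(-2*z)*cos(2*z) dz.
Apply parts again with u = cos(2*z), dv = exp(-2*z) dz: ∫ exp(-2*z)*cos(2*z) dz = -exp(-2*z)*cos(2*z)/2 − I. Substituting back brings back I: I = -exp(-2*z)*sin(2*z)/2 - exp(-2*z)*cos(2*z)/2 − I.
Solving for I: (1 + 1)·I equals the remaining terms, so I = (1/2)·(-exp(-2*z)*sin(2*z)/2 - exp(-2*z)*cos(2*z)/2).

-exp(-2*z)*sin(2*z)/4 - exp(-2*z)*cos(2*z)/4 + C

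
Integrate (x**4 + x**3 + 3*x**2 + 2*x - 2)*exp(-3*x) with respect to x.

Use integration by parts with u = x**4 + x**3 + 3*x**2 + 2*x - 2, dv = exp(-3*x) dx, so v = -exp(-3*x)/3.
Apply parts 4 times (tabular method): alternate signs, differentiate u down to 0, integrate dv up.

(-27*x**4 - 63*x**3 - 144*x**2 - 150*x + 4)*exp(-3*x)/81 + C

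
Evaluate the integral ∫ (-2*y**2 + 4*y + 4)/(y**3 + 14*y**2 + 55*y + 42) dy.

-log(y + 1)/15 + 92*log(y + 6)/5 - 61*log(y + 7)/3 + C

Factor the denominator: (y + 1)*(y + 6)*(y + 7).
Partial-fraction decomposition: -61/(3*(y + 7)) + 92/(5*(y + 6)) - 1/(15*(y + 1)).
Integrate each term: A/(y−a) contributes A·log|y−a|.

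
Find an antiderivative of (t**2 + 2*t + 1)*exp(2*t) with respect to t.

(2*t**2 + 2*t + 1)*exp(2*t)/4 + C

Use integration by parts with u = t**2 + 2*t + 1, dv = exp(2*t) dt, so v = exp(2*t)/2.
Apply parts 2 times (tabular method): alternate signs, differentiate u down to 0, integrate dv up.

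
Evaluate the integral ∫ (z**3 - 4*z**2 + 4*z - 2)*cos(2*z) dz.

Use integration by parts with u = z**3 - 4*z**2 + 4*z - 2, dv = cos(2*z) dz, so v = sin(2*z)/2.
Apply parts 3 times (tabular method): alternate signs, differentiate u down to 0, integrate dv up.

z**3*sin(2*z)/2 - 2*z**2*sin(2*z) + 3*z**2*cos(2*z)/4 + 5*z*sin(2*z)/4 - 2*z*cos(2*z) + 5*cos(2*z)/8 + C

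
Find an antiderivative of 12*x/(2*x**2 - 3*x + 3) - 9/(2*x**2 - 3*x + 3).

Let u = 2*x**2 - 3*x + 3, so du = (4*x - 3) dx.
Rewriting, the integral becomes 3·∫ 1/u du = 3·log(u).
Substituting back, u = 2*x**2 - 3*x + 3.

3*log(2*x**2 - 3*x + 3) + C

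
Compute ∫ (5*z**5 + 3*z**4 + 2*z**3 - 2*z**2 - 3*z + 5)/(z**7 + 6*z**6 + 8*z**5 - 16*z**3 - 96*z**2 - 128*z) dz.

Factor the denominator: z*(z - 2)*(z + 2)**2*(z + 4)*(z**2 + 4).
Partial-fraction decomposition: (95*z + 18)/(256*(z**2 + 4)) - 899/(384*(z + 4)) + 957/(512*(z + 2)) - 125/(128*(z + 2)**2) + 215/(1536*(z - 2)) - 5/(128*z).
Integrate each term; A/(z−a) gives A·log|z−a|; the (Bz+D)/(z²+p²) term gives a log and an atan.

-5*log(z)/128 + 215*log(z - 2)/1536 + 957*log(z + 2)/512 - 899*log(z + 4)/384 + 95*log(z**2 + 4)/512 + 9*atan(z/2)/256 + 125/(128*z + 256) + C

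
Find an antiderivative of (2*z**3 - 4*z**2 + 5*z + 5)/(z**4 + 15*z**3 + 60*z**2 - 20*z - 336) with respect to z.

Factor the denominator: (z - 2)*(z + 4)*(z + 6)*(z + 7).
Partial-fraction decomposition: 304/(9*(z + 7)) - 601/(16*(z + 6)) + 23/(4*(z + 4)) + 5/(144*(z - 2)).
Integrate each term: A/(z−a) contributes A·log|z−a|.

5*log(z - 2)/144 + 23*log(z + 4)/4 - 601*log(z + 6)/16 + 304*log(z + 7)/9 + C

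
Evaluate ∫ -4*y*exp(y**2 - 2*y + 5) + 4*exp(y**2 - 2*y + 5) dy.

-2*exp(y**2 - 2*y + 5) + C

Let u = y**2 - 2*y + 5, so du = (2*y - 2) dy.
Rewriting, the integral becomes -2·∫ e^u du = -2·e^u.
Substituting back, u = y**2 - 2*y + 5.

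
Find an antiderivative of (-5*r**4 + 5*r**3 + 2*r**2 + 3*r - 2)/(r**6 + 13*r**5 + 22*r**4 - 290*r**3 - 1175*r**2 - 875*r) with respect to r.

Factor the denominator: r*(r - 5)*(r + 1)*(r + 5)**2*(r + 7).
Partial-fraction decomposition: 13645/(2016*(r + 7)) - 53443/(8000*(r + 5)) + 3717/(400*(r + 5)**2) - 13/(576*(r + 1)) - 2437/(36000*(r - 5)) + 2/(875*r).
Integrate each term; A/(r−a) gives A·log|r−a|; A/(r−a)² gives −A/(r−a).

2*log(r)/875 - 2437*log(r - 5)/36000 - 13*log(r + 1)/576 - 53443*log(r + 5)/8000 + 13645*log(r + 7)/2016 - 3717/(400*r + 2000) + C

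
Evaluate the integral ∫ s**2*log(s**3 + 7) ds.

Let u = s**3 + 7, so du = (3*s**2) ds.
The integral becomes (1/3)·∫ log(u) du; integrate by parts with u′=log(u), dv′=du.

s**3*log(s**3 + 7)/3 - s**3/3 + 7*log(s**3 + 7)/3 + C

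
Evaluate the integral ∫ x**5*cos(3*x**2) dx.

Let u = x², du = 2x dx; rewrite as (1/2)∫ u^2·cos(3u) du.
Now integrate by parts 2 times.

x**4*sin(3*x**2)/6 + x**2*cos(3*x**2)/9 - sin(3*x**2)/27 + C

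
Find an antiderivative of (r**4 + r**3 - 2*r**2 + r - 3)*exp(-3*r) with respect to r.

(-27*r**4 - 63*r**3 - 9*r**2 - 33*r + 70)*exp(-3*r)/81 + C

Use integration by parts with u = r**4 + r**3 - 2*r**2 + r - 3, dv = exp(-3*r) dr, so v = -exp(-3*r)/3.
Apply parts 4 times (tabular method): alternate signs, differentiate u down to 0, integrate dv up.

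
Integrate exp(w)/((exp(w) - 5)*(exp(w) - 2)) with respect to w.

log(exp(w) - 5)/3 - log(exp(w) - 2)/3 + C

Let u = e^w, du = e^w dw.
The integral becomes ∫ du/((u-5)(u-2)); decompose into partial fractions.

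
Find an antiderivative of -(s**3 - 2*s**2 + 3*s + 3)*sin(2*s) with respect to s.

s**3*cos(2*s)/2 - 3*s**2*sin(2*s)/4 - s**2*cos(2*s) + s*sin(2*s) + 3*s*cos(2*s)/4 - 3*sin(2*s)/8 + 2*cos(2*s) + C

Use integration by parts with u = s**3 - 2*s**2 + 3*s + 3, dv = -sin(2*s) ds, so v = cos(2*s)/2.
Apply parts 3 times (tabular method): alternate signs, differentiate u down to 0, integrate dv up.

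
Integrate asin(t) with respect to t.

t*asin(t) + sqrt(-t**2 + 1) + C

Use integration by parts with u = arcsin(t), dv = dt.
Then du = 1/sqrt(-t**2 + 1) dt.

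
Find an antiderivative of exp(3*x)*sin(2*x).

Let I denote the integral. Integrate by parts with u = sin(2*x), dv = exp(3*x) dx, so v = exp(3*x)/3: I = exp(3*x)*sin(2*x)/3 − (2/3)·∫ exp(3*x)*cos(2*x) dx.
Apply parts again with u = cos(2*x), dv = exp(3*x) dx: ∫ exp(3*x)*cos(2*x) dx = exp(3*x)*cos(2*x)/3 + (2/3)·I. Substituting back brings back I: I = exp(3*x)*sin(2*x)/3 - 2*exp(3*x)*cos(2*x)/9 − (4/9)·I.
Solving for I: (1 + 4/9)·I equals the remaining terms, so I = (9/13)·(exp(3*x)*sin(2*x)/3 - 2*exp(3*x)*cos(2*x)/9).

3*exp(3*x)*sin(2*x)/13 - 2*exp(3*x)*cos(2*x)/13 + C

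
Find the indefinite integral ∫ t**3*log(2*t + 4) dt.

t**4*log(2*t + 4)/4 - t**4/16 + t**3/6 - t**2/2 + 2*t - 4*log(t + 2) + C

Use integration by parts with u = log(2*t + 4), dv = t**3 dt.
Then du = 2/(2*t + 4) dt and v = t**4/4.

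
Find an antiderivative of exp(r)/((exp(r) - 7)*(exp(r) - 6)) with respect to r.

Let u = e^r, du = e^r dr.
The integral becomes ∫ du/((u-7)(u-6)); decompose into partial fractions.

log(exp(r) - 7) - log(exp(r) - 6) + C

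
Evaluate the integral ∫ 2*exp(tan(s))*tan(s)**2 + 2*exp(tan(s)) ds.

Let u = tan(s), so du = (tan(s)**2 + 1) ds.
Rewriting, the integral becomes 2·∫ e^u du = 2·e^u.
Substituting back, u = tan(s).

2*exp(tan(s)) + C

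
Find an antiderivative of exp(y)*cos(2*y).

Let I denote the integral. Integrate by parts with u = cos(2*y), dv = exp(y) dy, so v = exp(y): I = exp(y)*cos(2*y) + 2·∫ exp(y)*sin(2*y) dy.
Apply parts again with u = sin(2*y), dv = exp(y) dy: ∫ exp(y)*sin(2*y) dy = exp(y)*sin(2*y) − 2·I. Substituting back brings back I: I = 2*exp(y)*sin(2*y) + exp(y)*cos(2*y) − 4·I.
Solving for I: (1 + 4)·I equals the remaining terms, so I = (1/5)·(2*exp(y)*sin(2*y) + exp(y)*cos(2*y)).

2*exp(y)*sin(2*y)/5 + exp(y)*cos(2*y)/5 + C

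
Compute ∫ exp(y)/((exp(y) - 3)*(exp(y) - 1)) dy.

Let u = e^y, du = e^y dy.
The integral becomes ∫ du/((u-3)(u-1)); decompose into partial fractions.

log(exp(y) - 3)/2 - log(exp(y) - 1)/2 + C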